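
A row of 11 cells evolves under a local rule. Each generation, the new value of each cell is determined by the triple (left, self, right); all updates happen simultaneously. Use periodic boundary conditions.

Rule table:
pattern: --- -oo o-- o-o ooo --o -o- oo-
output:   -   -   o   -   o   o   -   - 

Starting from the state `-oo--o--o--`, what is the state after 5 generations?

o--oo-oo-o-
-oo--------
o--o-------
-oo-o-----o
-----o---o-

-----o---o-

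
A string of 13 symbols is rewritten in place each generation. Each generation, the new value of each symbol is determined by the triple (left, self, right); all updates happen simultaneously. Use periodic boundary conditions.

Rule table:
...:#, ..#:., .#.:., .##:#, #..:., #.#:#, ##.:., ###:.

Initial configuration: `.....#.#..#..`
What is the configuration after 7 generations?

####..#.....#
........###.#
.######.#..#.
.#.....#.....
...###...####
.#.#...#.#...
..#..#..#..##

..#..#..#..##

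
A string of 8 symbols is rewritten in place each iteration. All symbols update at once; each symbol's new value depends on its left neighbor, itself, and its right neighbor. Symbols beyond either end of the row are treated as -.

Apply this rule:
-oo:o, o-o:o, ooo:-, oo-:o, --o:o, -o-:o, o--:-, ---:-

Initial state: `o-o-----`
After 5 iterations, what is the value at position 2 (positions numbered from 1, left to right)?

ooo-----
o-o-----  (repeats iteration 0; period 2)
iteration 5: ooo-----
position 2 holds o

o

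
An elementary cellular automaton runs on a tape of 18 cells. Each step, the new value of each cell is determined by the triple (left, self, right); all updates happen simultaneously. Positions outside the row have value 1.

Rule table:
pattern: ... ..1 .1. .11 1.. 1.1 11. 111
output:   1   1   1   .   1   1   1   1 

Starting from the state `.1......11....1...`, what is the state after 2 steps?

step 1: 11111111.111111111
step 2: 111111111.11111111

111111111.11111111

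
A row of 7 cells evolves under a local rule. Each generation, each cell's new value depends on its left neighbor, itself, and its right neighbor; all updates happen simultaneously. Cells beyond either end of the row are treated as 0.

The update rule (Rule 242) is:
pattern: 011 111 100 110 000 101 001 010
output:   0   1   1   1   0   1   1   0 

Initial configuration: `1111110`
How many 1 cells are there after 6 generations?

0111111
1011111
0101111
1010111
0101011
1010101
count of 1: 4

4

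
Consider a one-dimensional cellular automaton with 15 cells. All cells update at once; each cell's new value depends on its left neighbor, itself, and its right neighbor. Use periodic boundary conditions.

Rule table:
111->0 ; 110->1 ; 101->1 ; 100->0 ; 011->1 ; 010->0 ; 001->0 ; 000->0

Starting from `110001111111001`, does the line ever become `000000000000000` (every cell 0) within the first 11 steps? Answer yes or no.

step 1: 010001000001001
step 2: 100000000000000
step 3: 000000000000000
all cells are 0 at step 3

yes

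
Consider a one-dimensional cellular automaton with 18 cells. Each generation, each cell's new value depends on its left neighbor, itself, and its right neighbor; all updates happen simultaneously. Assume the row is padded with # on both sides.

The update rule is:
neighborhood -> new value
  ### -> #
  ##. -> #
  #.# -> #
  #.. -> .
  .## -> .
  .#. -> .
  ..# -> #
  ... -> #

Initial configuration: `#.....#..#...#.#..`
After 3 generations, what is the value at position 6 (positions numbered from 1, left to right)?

#.####..#..##.#..#
##.###.#..#.##..#.
###.###..#.#.#.#.#
position 6 holds #

#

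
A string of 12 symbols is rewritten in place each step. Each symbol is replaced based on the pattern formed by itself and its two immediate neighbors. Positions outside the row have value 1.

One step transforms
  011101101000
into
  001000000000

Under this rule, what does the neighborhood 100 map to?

0

At position 9 the neighborhood is 100; the next row has 0 there.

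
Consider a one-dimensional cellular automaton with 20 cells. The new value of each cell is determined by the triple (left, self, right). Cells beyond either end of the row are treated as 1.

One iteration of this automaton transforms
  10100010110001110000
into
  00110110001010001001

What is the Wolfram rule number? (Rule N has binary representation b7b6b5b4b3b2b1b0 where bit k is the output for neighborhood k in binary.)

position 14: 111 → 0  (bit 7 = 0)
position 0: 110 → 0  (bit 6 = 0)
position 1: 101 → 0  (bit 5 = 0)
position 3: 100 → 1  (bit 4 = 1)
position 8: 011 → 0  (bit 3 = 0)
position 2: 010 → 1  (bit 2 = 1)
position 5: 001 → 1  (bit 1 = 1)
position 4: 000 → 0  (bit 0 = 0)
bits b7..b0 = 00010110 = 22

22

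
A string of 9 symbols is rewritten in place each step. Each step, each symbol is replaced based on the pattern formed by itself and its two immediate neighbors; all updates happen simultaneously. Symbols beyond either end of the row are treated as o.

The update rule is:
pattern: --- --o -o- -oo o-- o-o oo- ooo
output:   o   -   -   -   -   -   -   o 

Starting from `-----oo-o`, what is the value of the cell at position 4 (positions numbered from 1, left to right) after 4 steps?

step 1: -ooo-----
step 2: --o--ooo-
step 3: ------o--
step 4: -oooo----
position 4 holds o

o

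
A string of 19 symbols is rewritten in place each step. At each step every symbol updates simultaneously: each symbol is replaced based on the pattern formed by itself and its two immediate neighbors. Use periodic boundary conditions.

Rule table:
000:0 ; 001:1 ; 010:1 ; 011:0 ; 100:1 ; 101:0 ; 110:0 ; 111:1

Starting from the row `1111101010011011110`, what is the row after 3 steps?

0111001011100001100
1010111001010010010
1010010111011111110

1010010111011111110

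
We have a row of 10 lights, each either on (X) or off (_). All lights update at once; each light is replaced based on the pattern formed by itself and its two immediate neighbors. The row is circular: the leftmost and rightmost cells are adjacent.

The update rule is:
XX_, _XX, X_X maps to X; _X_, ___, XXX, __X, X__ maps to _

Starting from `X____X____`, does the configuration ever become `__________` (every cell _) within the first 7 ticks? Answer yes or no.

tick 1: __________
all cells are _ at tick 1

yes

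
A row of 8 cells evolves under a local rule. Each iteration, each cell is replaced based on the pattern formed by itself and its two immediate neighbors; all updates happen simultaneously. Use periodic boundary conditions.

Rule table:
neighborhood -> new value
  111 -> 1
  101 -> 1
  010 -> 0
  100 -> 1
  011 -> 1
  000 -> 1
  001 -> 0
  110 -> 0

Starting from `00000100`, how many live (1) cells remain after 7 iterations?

iteration 1: 11110011
iteration 2: 11101011
iteration 3: 11010111
iteration 4: 10101111
iteration 5: 01011111
iteration 6: 10111110
iteration 7: 01111101
count of 1: 6

6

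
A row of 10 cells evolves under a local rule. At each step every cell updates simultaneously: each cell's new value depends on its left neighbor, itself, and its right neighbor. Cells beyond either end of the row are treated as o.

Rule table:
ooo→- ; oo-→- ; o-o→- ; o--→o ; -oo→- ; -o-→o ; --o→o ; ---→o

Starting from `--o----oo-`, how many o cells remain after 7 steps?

7

step 1: ooooooo---
step 2: -------ooo
step 3: ooooooo---  (repeats step 1; period 2)
step 7: ooooooo---
count of o: 7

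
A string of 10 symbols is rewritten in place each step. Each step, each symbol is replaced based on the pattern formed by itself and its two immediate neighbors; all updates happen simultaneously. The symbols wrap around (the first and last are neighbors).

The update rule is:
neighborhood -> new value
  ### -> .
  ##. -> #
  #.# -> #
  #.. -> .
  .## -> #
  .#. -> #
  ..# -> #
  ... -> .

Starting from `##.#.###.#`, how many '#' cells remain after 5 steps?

.#####.###
##...###.#
.#..##.###
##.#####.#
.###...###
count of #: 6

6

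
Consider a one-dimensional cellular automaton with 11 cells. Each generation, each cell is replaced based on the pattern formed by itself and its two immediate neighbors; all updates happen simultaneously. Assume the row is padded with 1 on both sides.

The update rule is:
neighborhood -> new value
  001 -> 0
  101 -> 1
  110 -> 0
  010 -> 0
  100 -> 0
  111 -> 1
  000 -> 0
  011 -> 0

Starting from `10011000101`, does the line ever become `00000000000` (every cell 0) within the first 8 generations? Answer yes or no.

00000000010
00000000001
00000000000
all cells are 0 at generation 3

yes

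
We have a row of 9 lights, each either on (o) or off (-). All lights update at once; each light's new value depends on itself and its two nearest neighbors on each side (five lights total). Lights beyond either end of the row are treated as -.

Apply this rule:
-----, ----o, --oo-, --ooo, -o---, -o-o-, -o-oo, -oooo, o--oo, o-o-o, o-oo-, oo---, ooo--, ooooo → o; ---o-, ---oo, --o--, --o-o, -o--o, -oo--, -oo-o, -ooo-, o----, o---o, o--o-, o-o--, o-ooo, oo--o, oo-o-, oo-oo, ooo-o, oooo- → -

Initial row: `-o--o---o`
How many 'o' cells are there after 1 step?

-----o---
count of o: 1

1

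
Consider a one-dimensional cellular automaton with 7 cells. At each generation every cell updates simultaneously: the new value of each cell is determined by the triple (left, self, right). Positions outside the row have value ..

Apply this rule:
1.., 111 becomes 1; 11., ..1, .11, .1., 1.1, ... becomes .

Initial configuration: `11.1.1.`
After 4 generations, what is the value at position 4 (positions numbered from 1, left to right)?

.

......1
.......
.......  (fixed point — unchanged through generation 4)
position 4 holds .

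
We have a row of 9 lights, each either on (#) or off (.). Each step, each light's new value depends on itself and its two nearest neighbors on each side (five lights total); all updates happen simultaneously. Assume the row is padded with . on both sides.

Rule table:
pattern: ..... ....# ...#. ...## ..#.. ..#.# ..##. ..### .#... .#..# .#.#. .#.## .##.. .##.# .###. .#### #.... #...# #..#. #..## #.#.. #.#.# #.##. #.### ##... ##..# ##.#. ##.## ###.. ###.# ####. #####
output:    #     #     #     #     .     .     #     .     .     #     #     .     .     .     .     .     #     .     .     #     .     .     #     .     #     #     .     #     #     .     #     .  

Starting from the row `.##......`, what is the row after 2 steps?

#.#....##

##.######
#.#....##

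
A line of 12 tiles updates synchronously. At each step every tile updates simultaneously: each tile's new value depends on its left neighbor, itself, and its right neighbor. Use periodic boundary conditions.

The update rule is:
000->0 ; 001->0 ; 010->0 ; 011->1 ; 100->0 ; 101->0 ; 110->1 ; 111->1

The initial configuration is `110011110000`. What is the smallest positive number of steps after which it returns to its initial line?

1

110011110000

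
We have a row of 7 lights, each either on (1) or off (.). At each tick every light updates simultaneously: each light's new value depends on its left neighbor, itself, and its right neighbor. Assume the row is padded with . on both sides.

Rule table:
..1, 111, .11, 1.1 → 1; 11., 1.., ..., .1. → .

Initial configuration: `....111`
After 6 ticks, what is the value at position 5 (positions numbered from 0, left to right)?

...111.
..111..
.111...
111....
11.....
1......
position 5 holds .

.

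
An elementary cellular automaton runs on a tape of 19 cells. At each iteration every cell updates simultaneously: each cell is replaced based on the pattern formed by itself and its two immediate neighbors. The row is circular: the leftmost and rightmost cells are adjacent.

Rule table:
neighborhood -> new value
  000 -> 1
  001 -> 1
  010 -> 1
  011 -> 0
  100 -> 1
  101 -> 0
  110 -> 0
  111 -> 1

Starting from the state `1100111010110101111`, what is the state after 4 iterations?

0111000111111101111

1011010010000100111
0000011111111111011
1111101111111110000
0111000111111101111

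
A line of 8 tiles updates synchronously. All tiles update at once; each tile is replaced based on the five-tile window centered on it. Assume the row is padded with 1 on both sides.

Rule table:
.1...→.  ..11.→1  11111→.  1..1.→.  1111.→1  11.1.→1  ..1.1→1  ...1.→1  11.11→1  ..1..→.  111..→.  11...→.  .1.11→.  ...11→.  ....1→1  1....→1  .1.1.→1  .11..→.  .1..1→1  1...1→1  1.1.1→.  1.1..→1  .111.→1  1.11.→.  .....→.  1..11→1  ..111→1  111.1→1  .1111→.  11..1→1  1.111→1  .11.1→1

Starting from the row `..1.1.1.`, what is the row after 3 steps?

1111....

1.11.1..
11.11111
1111....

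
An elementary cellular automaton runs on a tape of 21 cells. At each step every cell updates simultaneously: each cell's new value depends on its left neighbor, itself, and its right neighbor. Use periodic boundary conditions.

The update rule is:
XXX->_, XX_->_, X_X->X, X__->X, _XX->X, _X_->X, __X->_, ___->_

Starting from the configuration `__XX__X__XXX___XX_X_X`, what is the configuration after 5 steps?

step 1: X_X_X_XX_X__X__X_XXXX
step 2: _XXXXXX_XXX_XX_XXX___
step 3: _X_____XX__XX_XX__X__
step 4: _XX____X_X_X_XX_X_XX_
step 5: _X_X___XXXXXXX_XXXX_X

_X_X___XXXXXXX_XXXX_X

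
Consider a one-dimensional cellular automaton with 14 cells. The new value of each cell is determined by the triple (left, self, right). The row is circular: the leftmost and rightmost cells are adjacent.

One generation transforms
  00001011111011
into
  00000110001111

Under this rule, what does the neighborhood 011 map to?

1

At position 6 the neighborhood is 011; the next row has 1 there.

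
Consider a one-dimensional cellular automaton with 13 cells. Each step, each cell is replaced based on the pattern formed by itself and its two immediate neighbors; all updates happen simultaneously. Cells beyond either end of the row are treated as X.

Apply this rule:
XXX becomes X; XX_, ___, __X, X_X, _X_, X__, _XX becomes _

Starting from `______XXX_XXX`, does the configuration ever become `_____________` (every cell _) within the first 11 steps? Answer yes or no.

yes

step 1: _______X___XX
step 2: ____________X
step 3: _____________
all cells are _ at step 3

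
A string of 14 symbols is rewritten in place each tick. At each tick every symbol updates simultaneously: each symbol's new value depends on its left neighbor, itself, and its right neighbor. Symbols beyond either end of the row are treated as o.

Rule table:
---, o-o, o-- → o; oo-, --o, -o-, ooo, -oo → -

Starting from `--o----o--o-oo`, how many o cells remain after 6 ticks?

5

o--ooo--o--o--
-o----o--o--o-
o-ooo--o--o--o
-o---o--o--o--
o-oo--o--o--o-
-o--o--o--o--o
count of o: 5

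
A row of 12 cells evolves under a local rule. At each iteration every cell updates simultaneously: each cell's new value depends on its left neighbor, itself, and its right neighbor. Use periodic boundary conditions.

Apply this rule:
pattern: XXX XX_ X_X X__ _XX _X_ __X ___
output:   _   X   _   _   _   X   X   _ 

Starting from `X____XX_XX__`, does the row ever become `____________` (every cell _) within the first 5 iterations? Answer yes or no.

iteration 1: X___X_X__X_X
iteration 2: X__XX_X_XX__
iteration 3: X_X_X_X__X_X
iteration 4: X_X_X_X_XX__
iteration 5: X_X_X_X__X_X
iteration 5 is X_X_X_X__X_X, still not uniform _

no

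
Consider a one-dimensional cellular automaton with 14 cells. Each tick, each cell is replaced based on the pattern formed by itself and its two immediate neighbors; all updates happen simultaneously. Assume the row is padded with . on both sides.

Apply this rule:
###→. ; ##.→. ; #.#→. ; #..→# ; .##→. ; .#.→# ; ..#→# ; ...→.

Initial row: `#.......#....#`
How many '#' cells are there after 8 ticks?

8

##.....###..##
..#...#...##..
.###.###.#..#.
#........#####
##......#.....
..#....###....
.###..#...#...
#...####.###..
count of #: 8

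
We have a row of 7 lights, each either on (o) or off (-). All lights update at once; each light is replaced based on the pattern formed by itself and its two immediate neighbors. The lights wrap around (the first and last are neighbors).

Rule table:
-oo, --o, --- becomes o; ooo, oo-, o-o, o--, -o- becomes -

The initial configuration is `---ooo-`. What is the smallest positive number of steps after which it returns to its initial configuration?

14

step 1: oooo---
step 2: o----oo
step 3: --oooo-
step 4: ooo----
step 5: o---ooo
step 6: --ooo--
step 7: ooo---o
step 8: ----ooo
step 9: -oooo--
step 10: oo----o
step 11: ---oooo
step 12: -ooo---
step 13: oo---oo
step 14: ---ooo-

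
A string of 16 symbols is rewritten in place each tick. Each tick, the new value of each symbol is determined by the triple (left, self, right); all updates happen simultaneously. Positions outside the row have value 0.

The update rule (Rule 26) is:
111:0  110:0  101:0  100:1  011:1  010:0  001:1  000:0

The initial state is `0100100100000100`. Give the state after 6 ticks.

1100010101010001

tick 1: 1011011010001010
tick 2: 0010010001010001
tick 3: 0101101010001010
tick 4: 1001000001010001
tick 5: 0110100010001010
tick 6: 1100010101010001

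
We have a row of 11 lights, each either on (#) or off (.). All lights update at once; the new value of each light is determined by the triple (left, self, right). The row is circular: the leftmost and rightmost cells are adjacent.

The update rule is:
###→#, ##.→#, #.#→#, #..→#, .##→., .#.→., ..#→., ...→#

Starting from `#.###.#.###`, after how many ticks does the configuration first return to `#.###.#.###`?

11

##.###.#.##
###.###.#.#
####.###.#.
.####.###.#
#.####.###.
.#.####.###
#.#.####.##
##.#.####.#
###.#.####.
.###.#.####
#.###.#.###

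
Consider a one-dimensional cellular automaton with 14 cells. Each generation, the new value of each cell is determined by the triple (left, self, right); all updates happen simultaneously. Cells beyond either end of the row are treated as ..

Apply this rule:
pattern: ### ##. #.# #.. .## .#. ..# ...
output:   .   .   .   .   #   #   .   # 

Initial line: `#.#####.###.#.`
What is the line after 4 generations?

#.#.....#...#.
#.#.###.#.#.#.
#.#.#...#.#.#.
#.#.#.#.#.#.#.

#.#.#.#.#.#.#.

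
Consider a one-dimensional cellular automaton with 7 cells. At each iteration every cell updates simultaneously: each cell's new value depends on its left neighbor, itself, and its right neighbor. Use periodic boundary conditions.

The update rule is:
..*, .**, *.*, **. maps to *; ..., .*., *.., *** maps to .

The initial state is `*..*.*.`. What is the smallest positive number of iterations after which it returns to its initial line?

iteration 1: ..*.*.*
iteration 2: .*.*.*.
iteration 3: *.*.*..
iteration 4: .*.*..*
iteration 5: *.*..*.
iteration 6: .*..*.*
iteration 7: *..*.*.

7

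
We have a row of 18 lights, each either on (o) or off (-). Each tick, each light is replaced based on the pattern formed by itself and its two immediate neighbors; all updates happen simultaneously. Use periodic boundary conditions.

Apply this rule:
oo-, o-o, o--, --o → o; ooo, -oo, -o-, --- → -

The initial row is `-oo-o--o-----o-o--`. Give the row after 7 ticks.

tick 1: o-oo-oo-o---o-o-o-
tick 2: -o-oo-oo-o-o-o-o-o
tick 3: o-o-oo-oo-o-o-o-o-
tick 4: -o-o-oo-oo-o-o-o-o
tick 5: o-o-o-oo-oo-o-o-o-
tick 6: -o-o-o-oo-oo-o-o-o
tick 7: o-o-o-o-oo-oo-o-o-

o-o-o-o-oo-oo-o-o-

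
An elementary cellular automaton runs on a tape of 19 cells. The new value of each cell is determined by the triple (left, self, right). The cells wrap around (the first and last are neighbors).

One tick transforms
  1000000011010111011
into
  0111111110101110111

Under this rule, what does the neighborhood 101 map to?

1

At position 10 the neighborhood is 101; the next row has 1 there.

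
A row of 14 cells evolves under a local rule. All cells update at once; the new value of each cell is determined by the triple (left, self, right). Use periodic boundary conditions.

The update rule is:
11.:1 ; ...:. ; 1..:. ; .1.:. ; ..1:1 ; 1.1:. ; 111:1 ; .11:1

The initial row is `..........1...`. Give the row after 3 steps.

step 1: .........1....
step 2: ........1.....
step 3: .......1......

.......1......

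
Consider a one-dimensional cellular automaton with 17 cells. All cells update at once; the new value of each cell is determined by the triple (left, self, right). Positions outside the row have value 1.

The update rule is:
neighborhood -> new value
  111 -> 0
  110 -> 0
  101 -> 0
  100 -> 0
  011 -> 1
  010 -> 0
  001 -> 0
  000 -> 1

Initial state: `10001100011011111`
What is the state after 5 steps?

00011111111111110

00101001010010000
00000000000000110
01111111111110100
01000000000000000
00011111111111110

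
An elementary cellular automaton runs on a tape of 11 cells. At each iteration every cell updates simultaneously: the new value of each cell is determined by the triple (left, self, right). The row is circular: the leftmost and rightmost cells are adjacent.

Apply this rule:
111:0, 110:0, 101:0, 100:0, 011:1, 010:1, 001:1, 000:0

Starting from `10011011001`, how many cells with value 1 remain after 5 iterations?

5

00110010011
01100110110
11001100100
10011001101
00110011001
count of 1: 5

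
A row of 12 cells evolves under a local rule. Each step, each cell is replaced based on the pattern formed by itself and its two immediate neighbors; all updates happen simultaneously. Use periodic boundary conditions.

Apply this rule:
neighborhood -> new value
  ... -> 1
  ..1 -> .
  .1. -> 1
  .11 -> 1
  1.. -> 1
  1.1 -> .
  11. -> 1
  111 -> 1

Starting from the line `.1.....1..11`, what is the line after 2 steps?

.11111.11.11

.11111.11.11
.11111.11.11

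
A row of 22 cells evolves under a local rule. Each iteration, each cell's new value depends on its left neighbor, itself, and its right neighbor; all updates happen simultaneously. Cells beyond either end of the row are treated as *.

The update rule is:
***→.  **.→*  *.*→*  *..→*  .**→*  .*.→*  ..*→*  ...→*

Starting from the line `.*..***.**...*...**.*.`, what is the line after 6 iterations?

iteration 1: *****.****************
iteration 2: ....***...............
iteration 3: *****.****************  (repeats iteration 1; period 2)
iteration 6: ....***...............

....***...............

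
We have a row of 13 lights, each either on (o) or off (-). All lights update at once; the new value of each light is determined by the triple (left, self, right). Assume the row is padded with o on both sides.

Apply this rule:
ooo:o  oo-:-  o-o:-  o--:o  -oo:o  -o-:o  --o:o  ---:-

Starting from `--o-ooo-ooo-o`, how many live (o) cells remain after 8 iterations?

9

ooo-oo--oo--o
oo--o-ooo-ooo
o-ooo-oo--ooo
--oo--o-ooooo
ooo-ooo-ooooo
oo--oo--ooooo
o-ooo-ooooooo
--oo--ooooooo
count of o: 9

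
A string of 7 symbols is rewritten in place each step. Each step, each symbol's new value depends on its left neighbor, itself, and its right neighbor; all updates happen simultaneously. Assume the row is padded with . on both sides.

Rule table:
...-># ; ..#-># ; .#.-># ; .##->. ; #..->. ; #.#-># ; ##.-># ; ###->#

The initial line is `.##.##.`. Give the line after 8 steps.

##.###.

#.##.#.
##.###.
.##.##.  (repeats step 0; period 3)
step 8: ##.###.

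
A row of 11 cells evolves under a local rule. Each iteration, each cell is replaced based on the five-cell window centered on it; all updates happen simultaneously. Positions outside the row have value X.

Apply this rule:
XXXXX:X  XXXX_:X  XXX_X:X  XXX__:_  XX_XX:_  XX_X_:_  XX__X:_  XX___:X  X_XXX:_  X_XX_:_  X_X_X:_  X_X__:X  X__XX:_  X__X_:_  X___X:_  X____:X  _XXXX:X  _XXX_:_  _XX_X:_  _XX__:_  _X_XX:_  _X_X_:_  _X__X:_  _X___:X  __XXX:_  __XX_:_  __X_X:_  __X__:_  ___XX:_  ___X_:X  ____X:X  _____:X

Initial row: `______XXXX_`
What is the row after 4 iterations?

XXX__XXX___

iteration 1: XXXXX__XXX_
iteration 2: XXXX_____X_
iteration 3: XXX_XXXXX__
iteration 4: XXX__XXX___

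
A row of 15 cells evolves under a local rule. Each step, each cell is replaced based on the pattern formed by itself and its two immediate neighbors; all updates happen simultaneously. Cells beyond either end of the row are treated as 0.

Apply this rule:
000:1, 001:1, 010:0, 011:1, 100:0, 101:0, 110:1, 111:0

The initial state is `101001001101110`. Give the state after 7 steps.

step 1: 000010011101010
step 2: 111100110100000
step 3: 100101110001111
step 4: 001001010111001
step 5: 110010000101010
step 6: 110100111000000
step 7: 110001101011111

110001101011111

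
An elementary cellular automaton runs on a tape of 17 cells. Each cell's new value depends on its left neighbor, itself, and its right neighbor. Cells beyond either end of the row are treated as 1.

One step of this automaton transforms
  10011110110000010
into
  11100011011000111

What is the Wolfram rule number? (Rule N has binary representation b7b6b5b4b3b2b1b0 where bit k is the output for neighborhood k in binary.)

118

position 4: 111 → 0  (bit 7 = 0)
position 0: 110 → 1  (bit 6 = 1)
position 7: 101 → 1  (bit 5 = 1)
position 1: 100 → 1  (bit 4 = 1)
position 3: 011 → 0  (bit 3 = 0)
position 15: 010 → 1  (bit 2 = 1)
position 2: 001 → 1  (bit 1 = 1)
position 11: 000 → 0  (bit 0 = 0)
bits b7..b0 = 01110110 = 118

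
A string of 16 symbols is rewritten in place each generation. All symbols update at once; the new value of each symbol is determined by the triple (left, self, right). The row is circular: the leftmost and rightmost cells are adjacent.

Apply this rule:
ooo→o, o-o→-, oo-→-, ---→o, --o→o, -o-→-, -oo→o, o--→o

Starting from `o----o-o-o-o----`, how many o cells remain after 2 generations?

generation 1: -oooo-------oooo
generation 2: -ooo-oooooooooo-
count of o: 13

13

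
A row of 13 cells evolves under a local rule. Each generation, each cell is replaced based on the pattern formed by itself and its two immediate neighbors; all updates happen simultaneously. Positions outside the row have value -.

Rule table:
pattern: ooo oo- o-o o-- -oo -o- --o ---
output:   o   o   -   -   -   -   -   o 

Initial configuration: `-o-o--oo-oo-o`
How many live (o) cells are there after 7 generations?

4

-------o--o--
oooooo------o
-ooooo-oooo--
--oooo--ooo-o
o--ooo---oo--
----oo-o--o-o
ooo--o-------
count of o: 4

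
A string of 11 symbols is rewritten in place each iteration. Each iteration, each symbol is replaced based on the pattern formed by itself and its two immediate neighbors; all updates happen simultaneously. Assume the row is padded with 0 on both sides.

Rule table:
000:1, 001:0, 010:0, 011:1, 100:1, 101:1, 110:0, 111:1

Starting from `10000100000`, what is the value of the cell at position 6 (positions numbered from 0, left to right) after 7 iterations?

01110011111
01101011110
01010111101
00101111010
10011110101
01011101010
00111010101
position 6 holds 1

1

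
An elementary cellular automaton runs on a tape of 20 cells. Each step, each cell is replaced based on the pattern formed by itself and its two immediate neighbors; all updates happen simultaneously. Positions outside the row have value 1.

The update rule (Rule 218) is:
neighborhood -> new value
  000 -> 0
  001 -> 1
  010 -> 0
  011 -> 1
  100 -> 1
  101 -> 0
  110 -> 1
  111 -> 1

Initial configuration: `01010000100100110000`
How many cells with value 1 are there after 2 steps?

14

step 1: 00001001011011111001
step 2: 10010110011011111111
count of 1: 14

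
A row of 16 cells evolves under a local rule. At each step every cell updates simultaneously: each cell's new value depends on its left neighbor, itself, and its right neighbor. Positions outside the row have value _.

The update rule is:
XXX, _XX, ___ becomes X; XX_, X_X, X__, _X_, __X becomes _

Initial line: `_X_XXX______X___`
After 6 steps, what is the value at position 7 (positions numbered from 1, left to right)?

___XX__XXXX___XX
XX_X___XXX__X_X_
X____X_XX_______
__XX___X__XXXXXX
X_X__X____XXXXX_
_______XX_XXXX__
position 7 holds _

_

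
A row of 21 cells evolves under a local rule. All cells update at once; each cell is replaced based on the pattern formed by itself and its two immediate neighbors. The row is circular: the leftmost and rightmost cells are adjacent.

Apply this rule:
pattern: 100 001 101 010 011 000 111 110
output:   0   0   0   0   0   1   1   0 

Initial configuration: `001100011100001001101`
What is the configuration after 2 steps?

step 1: 000001001001100000000
step 2: 111100000000001111111

111100000000001111111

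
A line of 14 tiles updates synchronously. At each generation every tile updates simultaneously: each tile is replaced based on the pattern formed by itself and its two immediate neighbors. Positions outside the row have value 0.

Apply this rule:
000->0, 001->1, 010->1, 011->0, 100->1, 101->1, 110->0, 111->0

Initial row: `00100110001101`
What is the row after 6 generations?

11100111011100

01111001010011
10000111111100
11001000000010
00111100000111
01000010001000
11100111011100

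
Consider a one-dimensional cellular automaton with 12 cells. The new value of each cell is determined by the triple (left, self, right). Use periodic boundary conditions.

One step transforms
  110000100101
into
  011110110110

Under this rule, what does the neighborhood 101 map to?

At position 10 the neighborhood is 101; the next row has 1 there.

1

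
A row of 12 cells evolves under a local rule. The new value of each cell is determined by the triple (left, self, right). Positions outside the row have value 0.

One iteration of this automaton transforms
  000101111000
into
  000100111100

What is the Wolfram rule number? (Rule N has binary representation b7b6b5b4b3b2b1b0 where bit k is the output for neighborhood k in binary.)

212

position 6: 111 → 1  (bit 7 = 1)
position 8: 110 → 1  (bit 6 = 1)
position 4: 101 → 0  (bit 5 = 0)
position 9: 100 → 1  (bit 4 = 1)
position 5: 011 → 0  (bit 3 = 0)
position 3: 010 → 1  (bit 2 = 1)
position 2: 001 → 0  (bit 1 = 0)
position 0: 000 → 0  (bit 0 = 0)
bits b7..b0 = 11010100 = 212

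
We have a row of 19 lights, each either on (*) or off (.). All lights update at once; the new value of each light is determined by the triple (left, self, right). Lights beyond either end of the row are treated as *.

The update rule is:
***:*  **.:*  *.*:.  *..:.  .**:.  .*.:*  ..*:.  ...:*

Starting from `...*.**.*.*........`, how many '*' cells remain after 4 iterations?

9

.*.*..*.*.*.******.
.*.*..*.*.*..*****.
.*.*..*.*.*...****.
.*.*..*.*.*.*..***.
count of *: 9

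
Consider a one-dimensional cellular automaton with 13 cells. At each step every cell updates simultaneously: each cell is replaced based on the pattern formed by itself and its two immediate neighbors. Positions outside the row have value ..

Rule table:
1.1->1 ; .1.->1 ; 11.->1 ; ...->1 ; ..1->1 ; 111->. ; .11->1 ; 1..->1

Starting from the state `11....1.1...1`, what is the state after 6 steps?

1111111111111
1...........1
1111111111111  (repeats step 1; period 2)
step 6: 1...........1

1...........1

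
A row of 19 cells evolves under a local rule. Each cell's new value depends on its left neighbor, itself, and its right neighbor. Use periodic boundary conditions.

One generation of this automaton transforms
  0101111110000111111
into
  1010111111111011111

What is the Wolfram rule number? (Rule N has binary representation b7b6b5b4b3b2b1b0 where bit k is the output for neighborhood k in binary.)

position 4: 111 → 1  (bit 7 = 1)
position 8: 110 → 1  (bit 6 = 1)
position 0: 101 → 1  (bit 5 = 1)
position 9: 100 → 1  (bit 4 = 1)
position 3: 011 → 0  (bit 3 = 0)
position 1: 010 → 0  (bit 2 = 0)
position 12: 001 → 1  (bit 1 = 1)
position 10: 000 → 1  (bit 0 = 1)
bits b7..b0 = 11110011 = 243

243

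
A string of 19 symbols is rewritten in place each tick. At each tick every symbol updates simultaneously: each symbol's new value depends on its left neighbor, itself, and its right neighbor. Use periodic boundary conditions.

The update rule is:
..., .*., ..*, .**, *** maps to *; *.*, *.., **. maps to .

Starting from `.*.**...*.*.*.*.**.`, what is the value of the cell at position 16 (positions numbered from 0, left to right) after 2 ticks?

**.*..***.*.*.*.*..
*..*.***..*.*.*.*.*
position 16 holds *

*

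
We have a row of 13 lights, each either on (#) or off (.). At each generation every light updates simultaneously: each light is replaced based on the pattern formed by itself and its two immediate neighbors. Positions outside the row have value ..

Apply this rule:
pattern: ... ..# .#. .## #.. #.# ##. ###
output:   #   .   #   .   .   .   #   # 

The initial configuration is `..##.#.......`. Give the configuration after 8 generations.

#..#.#.######
#..#.#..#####
#..#.#...####
#..#.#.#..###
#..#.#.#...##
#..#.#.#.#..#
#..#.#.#.#..#  (fixed point — unchanged through generation 8)

#..#.#.#.#..#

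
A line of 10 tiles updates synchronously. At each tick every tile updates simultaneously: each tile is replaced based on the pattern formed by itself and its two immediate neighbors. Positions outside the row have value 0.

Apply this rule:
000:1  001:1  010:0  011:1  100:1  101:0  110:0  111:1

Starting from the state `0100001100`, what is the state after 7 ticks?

1011011101

tick 1: 1011111011
tick 2: 0011110010
tick 3: 1111101101
tick 4: 1111001000
tick 5: 1110110111
tick 6: 1100100110
tick 7: 1011011101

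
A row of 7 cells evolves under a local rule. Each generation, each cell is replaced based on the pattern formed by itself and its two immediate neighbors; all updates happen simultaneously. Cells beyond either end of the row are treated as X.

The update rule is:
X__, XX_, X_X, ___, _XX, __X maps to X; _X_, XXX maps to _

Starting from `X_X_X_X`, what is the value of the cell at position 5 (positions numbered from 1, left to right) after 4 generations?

_

XX_X_XX
_XX_XX_
XXXXXXX
_______
position 5 holds _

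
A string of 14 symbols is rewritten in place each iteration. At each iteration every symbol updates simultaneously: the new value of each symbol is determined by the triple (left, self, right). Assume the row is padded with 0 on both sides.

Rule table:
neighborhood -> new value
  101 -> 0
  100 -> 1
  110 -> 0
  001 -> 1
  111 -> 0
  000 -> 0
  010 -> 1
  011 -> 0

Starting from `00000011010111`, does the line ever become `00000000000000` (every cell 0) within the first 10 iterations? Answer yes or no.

yes

iteration 1: 00000100010000
iteration 2: 00001110111000
iteration 3: 00010000000100
iteration 4: 00111000001110
iteration 5: 01000100010001
iteration 6: 11101110111011
iteration 7: 00000000000000
all cells are 0 at iteration 7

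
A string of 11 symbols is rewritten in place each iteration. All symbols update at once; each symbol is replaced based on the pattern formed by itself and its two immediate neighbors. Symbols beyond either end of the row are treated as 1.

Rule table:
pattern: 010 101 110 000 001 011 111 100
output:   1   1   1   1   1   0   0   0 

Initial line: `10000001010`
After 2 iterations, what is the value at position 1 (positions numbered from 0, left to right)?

1

10111111111
11000000000
position 1 holds 1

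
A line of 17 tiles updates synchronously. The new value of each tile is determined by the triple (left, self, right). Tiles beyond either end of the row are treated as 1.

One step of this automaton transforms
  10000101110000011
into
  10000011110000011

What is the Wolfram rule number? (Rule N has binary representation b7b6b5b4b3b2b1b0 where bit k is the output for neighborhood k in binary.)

position 8: 111 → 1  (bit 7 = 1)
position 0: 110 → 1  (bit 6 = 1)
position 6: 101 → 1  (bit 5 = 1)
position 1: 100 → 0  (bit 4 = 0)
position 7: 011 → 1  (bit 3 = 1)
position 5: 010 → 0  (bit 2 = 0)
position 4: 001 → 0  (bit 1 = 0)
position 2: 000 → 0  (bit 0 = 0)
bits b7..b0 = 11101000 = 232

232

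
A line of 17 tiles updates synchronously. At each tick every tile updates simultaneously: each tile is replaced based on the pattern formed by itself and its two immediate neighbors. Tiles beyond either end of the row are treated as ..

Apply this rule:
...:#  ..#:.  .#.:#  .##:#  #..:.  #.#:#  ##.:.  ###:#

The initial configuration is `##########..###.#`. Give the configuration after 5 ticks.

tick 1: #########...##.##
tick 2: ########..#.#.##.
tick 3: #######...#####..
tick 4: ######..#.####..#
tick 5: #####...#####...#

#####...#####...#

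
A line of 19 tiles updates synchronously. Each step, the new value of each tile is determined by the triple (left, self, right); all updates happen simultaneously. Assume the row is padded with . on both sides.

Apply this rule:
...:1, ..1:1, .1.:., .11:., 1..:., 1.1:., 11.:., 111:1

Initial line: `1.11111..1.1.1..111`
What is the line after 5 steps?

step 1: ...111..1......1.1.
step 2: 111.1..1..11111....
step 3: .1....1..1.111..111
step 4: 1..111..1...1..1.1.
step 5: ..1.1..1..11..1....

..1.1..1..11..1....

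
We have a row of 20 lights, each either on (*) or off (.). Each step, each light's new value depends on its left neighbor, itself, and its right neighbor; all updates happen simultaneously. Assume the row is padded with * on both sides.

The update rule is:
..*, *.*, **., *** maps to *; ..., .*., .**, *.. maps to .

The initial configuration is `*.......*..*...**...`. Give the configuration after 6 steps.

*.*..*...*.*..*.*.*.

step 1: *......*..*...*.*..*
step 2: *.....*..*...*.*..*.
step 3: *....*..*...*.*..*.*
step 4: *...*..*...*.*..*.*.
step 5: *..*..*...*.*..*.*.*
step 6: *.*..*...*.*..*.*.*.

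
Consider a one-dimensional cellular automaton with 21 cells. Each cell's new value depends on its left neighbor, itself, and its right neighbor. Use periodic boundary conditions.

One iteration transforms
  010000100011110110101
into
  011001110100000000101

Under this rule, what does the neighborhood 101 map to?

0

At position 0 the neighborhood is 101; the next row has 0 there.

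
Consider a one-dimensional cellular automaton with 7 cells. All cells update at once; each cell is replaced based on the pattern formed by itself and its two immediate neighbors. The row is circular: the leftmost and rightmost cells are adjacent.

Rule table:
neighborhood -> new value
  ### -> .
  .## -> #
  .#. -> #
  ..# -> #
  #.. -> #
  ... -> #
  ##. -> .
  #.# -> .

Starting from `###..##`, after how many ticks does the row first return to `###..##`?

...###.
####..#
....###
#####..
#....##
.#####.
##....#
..#####
###....
#..####
.###...
##..###
..###..
###..##

14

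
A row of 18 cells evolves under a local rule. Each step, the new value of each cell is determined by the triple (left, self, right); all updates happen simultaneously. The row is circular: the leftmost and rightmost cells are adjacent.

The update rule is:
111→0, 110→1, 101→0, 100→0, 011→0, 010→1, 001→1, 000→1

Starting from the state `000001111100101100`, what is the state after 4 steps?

000010111100101100

111110000101100101
000010111100101100
111110000101100101  (repeats step 1; period 2)
step 4: 000010111100101100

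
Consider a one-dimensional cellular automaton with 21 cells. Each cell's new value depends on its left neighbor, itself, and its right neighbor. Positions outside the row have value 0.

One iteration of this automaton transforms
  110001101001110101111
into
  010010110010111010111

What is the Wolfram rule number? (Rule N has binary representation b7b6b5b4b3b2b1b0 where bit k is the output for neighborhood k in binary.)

226

position 12: 111 → 1  (bit 7 = 1)
position 1: 110 → 1  (bit 6 = 1)
position 7: 101 → 1  (bit 5 = 1)
position 2: 100 → 0  (bit 4 = 0)
position 0: 011 → 0  (bit 3 = 0)
position 8: 010 → 0  (bit 2 = 0)
position 4: 001 → 1  (bit 1 = 1)
position 3: 000 → 0  (bit 0 = 0)
bits b7..b0 = 11100010 = 226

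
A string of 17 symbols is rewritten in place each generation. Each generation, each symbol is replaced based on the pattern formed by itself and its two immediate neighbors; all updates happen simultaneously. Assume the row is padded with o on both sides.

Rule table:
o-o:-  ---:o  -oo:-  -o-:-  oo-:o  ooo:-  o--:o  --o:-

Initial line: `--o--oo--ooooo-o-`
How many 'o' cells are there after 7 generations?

o--o--oo-----o---
oo--o--ooooo--oo-
-oo--o-----oo--o-
--oo--oooo--oo---
o--oo----oo--ooo-
oo--oooo--oo---o-
-oo----oo--ooo---
count of o: 7

7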